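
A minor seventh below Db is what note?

Eb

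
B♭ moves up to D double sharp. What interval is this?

The letter names run B→D, a span of 2 letter steps, so the interval is some kind of third.
Bb to D## is 6 semitones. A major third is 4, so 6 makes it doubly augmented.

doubly augmented third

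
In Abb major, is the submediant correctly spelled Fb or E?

Each scale degree takes a distinct letter name. Degree 6 of a scale on A must use the letter F.
Fb and E are enharmonically the same pitch, but only Fb uses the letter F, so it is the correct spelling here.

Fb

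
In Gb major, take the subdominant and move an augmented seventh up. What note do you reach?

B

The subdominant of Gb major is Cb.
An augmented seventh (12 semitones) above Cb lands on the letter B, giving B.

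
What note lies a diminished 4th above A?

Db

A fourth above A lands on the letter D.
A diminished fourth spans 4 semitones, so A moves to pitch class 1. On the letter D that is Db.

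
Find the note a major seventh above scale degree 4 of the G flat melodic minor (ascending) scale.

Bb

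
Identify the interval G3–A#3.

The letter names run G→A, a span of 1 letter step, so the interval is some kind of second.
G to A# is 3 semitones. A major second is 2, so 3 makes it augmented.

augmented second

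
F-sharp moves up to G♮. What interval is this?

The letter names run F→G, a span of 1 letter step, so the interval is some kind of second.
F# to G is 1 semitone. A major second is 2, so 1 makes it minor.

minor second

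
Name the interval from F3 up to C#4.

The letter names run F→C, a span of 4 letter steps, so the interval is some kind of fifth.
F to C# is 8 semitones. A perfect fifth is 7, so 8 makes it augmented.

augmented fifth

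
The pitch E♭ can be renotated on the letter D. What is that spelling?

D#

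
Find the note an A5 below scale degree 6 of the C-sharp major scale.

Scale degree 6 of C# major is A#.
An augmented fifth (8 semitones) below A# lands on the letter D, giving D.

D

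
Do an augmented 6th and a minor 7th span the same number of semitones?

Yes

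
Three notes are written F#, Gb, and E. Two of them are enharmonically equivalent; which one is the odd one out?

E

In 12-tone equal temperament, enharmonic equivalents share a pitch class. F# is pitch class 6; Gb is pitch class 6; E is pitch class 4.
F# and Gb share pitch class 6, while E is pitch class 4.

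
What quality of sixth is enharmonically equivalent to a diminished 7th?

major

A diminished seventh spans 9 semitones.
A sixth spanning 9 semitones is major (the major sixth is 9).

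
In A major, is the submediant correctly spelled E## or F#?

F#

Each scale degree takes a distinct letter name. Degree 6 of a scale on A must use the letter F.
F# and E## are enharmonically the same pitch, but only F# uses the letter F, so it is the correct spelling here.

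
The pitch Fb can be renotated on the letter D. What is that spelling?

Fb is pitch class 4. The letter D alone is pitch class 2.
To reach pitch class 4 from D requires an offset of +2 semitones, i.e. double sharp: D##.

D##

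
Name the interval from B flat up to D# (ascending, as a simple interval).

augmented third

The letter names run B→D, a span of 2 letter steps, so the interval is some kind of third.
Bb to D# is 5 semitones. A major third is 4, so 5 makes it augmented.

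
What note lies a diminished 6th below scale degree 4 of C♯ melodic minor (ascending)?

Scale degree 4 of C# melodic minor (ascending) is F#.
A diminished sixth (7 semitones) below F# lands on the letter A, giving A##.

A##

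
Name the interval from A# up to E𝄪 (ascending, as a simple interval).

augmented fifth

Counting letters A–B–C–D–E gives a fifth.
A#→E## = 8 semitones, 1 wider than the perfect fifth (7), so augmented.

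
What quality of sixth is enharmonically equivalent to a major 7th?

A major seventh spans 11 semitones.
A sixth spanning 11 semitones is doubly augmented (the major sixth is 9).

doubly augmented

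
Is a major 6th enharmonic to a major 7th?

No

A major sixth spans 9 semitones; a major seventh spans 11.
The spans differ, so they are not enharmonic equivalents.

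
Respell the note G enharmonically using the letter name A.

Abb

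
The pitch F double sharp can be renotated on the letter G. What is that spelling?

G

F## is pitch class 7. The letter G alone is pitch class 7.
Pitch class 7 on G needs no accidental: G.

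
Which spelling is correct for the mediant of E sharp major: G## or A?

Each scale degree takes a distinct letter name. Degree 3 of a scale on E must use the letter G.
G## and A are enharmonically the same pitch, but only G## uses the letter G, so it is the correct spelling here.

G##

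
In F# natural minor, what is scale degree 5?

C#

Degree 5 takes the letter 4 steps above F, which is C.
In natural minor, degree 5 sits 7 semitones above the tonic. F# + 7 semitones is pitch class 1, spelled on C as C#.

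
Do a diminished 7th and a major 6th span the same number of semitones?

Yes

A diminished seventh spans 9 semitones; a major sixth spans 9.
They are enharmonically equivalent.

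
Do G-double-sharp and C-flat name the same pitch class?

G## is pitch class 9; Cb is pitch class 11.
The pitch classes differ (9 vs. 11), so they are not enharmonic equivalents.

No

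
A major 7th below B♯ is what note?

A seventh below B lands on the letter C.
A major seventh spans 11 semitones, so B# moves to pitch class 1. On the letter C that is C#.

C#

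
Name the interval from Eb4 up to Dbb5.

diminished seventh

The letter names run E→D, a span of 6 letter steps, so the interval is some kind of seventh.
Eb to Dbb is 9 semitones. A major seventh is 11, so 9 makes it diminished.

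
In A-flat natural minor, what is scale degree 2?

Degree 2 takes the letter 1 step above A, which is B.
In natural minor, degree 2 sits 2 semitones above the tonic. Ab + 2 semitones is pitch class 10, spelled on B as Bb.

Bb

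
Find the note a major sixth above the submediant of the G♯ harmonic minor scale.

The submediant of G# harmonic minor is E.
A major sixth (9 semitones) above E lands on the letter C, giving C#.

C#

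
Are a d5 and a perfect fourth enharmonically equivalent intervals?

A diminished fifth spans 6 semitones; a perfect fourth spans 5.
The spans differ, so they are not enharmonic equivalents.

No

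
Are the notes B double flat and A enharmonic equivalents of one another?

Yes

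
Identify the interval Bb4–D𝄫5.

Counting letters B–C–D gives a third.
Bb→Dbb = 2 semitones, 2 narrower than the major third (4), so diminished.

diminished third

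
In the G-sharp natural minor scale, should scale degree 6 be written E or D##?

E

Each scale degree takes a distinct letter name. Degree 6 of a scale on G must use the letter E.
E and D## are enharmonically the same pitch, but only E uses the letter E, so it is the correct spelling here.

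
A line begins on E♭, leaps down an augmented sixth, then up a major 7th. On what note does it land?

An augmented sixth down from Eb is Gbb (letter G, 10 semitones down).
A major seventh up from Gbb is Fb (letter F, 11 semitones up).

Fb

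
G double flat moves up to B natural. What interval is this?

Counting letters G–A–B gives a third.
Gbb→B = 6 semitones, 2 wider than the major third (4), so doubly augmented.

doubly augmented third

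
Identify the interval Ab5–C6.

major third

Counting letters A–B–C gives a third.
Ab→C = 4 semitones, exactly the major third.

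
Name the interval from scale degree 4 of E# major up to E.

diminished fifth

Scale degree 4 of E# major is A#.
A# up to E: letters A→E make it a fifth; 6 semitones makes it diminished.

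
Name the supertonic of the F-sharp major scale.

G#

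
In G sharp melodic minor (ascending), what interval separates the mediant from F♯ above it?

perfect fifth

The mediant of G# melodic minor (ascending) is B.
B up to F#: letters B→F make it a fifth; 7 semitones makes it perfect.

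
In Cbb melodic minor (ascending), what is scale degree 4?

Fbb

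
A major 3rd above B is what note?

A third above B lands on the letter D.
A major third spans 4 semitones, so B moves to pitch class 3. On the letter D that is D#.

D#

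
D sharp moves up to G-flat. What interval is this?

The letter names run D→G, a span of 3 letter steps, so the interval is some kind of fourth.
D# to Gb is 3 semitones. A perfect fourth is 5, so 3 makes it doubly diminished.

doubly diminished fourth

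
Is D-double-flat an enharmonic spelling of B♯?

Yes

Dbb is pitch class 0; B# is pitch class 0.
All spellings map to pitch class 0, so they are enharmonically equivalent.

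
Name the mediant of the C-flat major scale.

Degree 3 takes the letter 2 steps above C, which is E.
In major, degree 3 sits 4 semitones above the tonic. Cb + 4 semitones is pitch class 3, spelled on E as Eb.

Eb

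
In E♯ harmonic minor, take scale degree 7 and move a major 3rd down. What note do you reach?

Scale degree 7 of E# harmonic minor is D##.
A major third (4 semitones) below D## lands on the letter B, giving B#.

B#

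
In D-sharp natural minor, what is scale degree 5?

A#

Degree 5 takes the letter 4 steps above D, which is A.
In natural minor, degree 5 sits 7 semitones above the tonic. D# + 7 semitones is pitch class 10, spelled on A as A#.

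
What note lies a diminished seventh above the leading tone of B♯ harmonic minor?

The leading tone of B# harmonic minor is A##.
A diminished seventh (9 semitones) above A## lands on the letter G, giving G#.

G#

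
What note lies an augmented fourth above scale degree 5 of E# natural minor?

E##

Scale degree 5 of E# natural minor is B#.
An augmented fourth (6 semitones) above B# lands on the letter E, giving E##.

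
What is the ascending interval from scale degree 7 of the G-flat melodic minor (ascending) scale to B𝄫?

Scale degree 7 of Gb melodic minor (ascending) is F.
F up to Bbb: letters F→B make it a fourth; 4 semitones makes it diminished.

diminished fourth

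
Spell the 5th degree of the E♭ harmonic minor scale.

Bb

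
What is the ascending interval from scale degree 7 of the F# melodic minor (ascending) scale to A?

Scale degree 7 of F# melodic minor (ascending) is E#.
E# up to A: letters E→A make it a fourth; 4 semitones makes it diminished.

diminished fourth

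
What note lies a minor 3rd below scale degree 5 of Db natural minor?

F

Scale degree 5 of Db natural minor is Ab.
A minor third (3 semitones) below Ab lands on the letter F, giving F.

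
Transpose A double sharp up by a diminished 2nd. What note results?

B

A up a major second is B, so the target letter is B.
From A##, a diminished second is 0 semitones up: B.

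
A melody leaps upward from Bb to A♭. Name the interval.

minor seventh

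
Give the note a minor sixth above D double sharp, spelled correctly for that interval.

A sixth above D lands on the letter B.
A minor sixth spans 8 semitones, so D## moves to pitch class 0. On the letter B that is B#.

B#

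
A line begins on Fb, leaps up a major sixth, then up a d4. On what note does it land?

A major sixth up from Fb is Db (letter D, 9 semitones up).
A diminished fourth up from Db is Gbb (letter G, 4 semitones up).

Gbb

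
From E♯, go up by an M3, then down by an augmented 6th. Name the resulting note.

A major third up from E# is G## (letter G, 4 semitones up).
An augmented sixth down from G## is B (letter B, 10 semitones down).

B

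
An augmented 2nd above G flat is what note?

A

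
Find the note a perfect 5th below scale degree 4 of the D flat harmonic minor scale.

Cb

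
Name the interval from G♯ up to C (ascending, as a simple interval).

The letter names run G→C, a span of 3 letter steps, so the interval is some kind of fourth.
G# to C is 4 semitones. A perfect fourth is 5, so 4 makes it diminished.

diminished fourth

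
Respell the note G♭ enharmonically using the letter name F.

Gb is pitch class 6. The letter F alone is pitch class 5.
To reach pitch class 6 from F requires an offset of +1 semitone, i.e. sharp: F#.

F#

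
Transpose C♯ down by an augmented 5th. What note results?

A fifth below C lands on the letter F.
An augmented fifth spans 8 semitones, so C# moves to pitch class 5. On the letter F that is F.

F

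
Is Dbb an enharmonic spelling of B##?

Dbb is pitch class 0; B## is pitch class 1.
The pitch classes differ (0 vs. 1), so they are not enharmonic equivalents.

No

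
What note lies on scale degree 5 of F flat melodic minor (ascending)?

Cb

Degree 5 takes the letter 4 steps above F, which is C.
In melodic minor (ascending), degree 5 sits 7 semitones above the tonic. Fb + 7 semitones is pitch class 11, spelled on C as Cb.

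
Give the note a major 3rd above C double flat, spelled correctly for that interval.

A third above C lands on the letter E.
A major third spans 4 semitones, so Cbb moves to pitch class 2. On the letter E that is Ebb.

Ebb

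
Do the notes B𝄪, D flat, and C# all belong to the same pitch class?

Yes

B## is pitch class 1; Db is pitch class 1; C# is pitch class 1.
All spellings map to pitch class 1, so they are enharmonically equivalent.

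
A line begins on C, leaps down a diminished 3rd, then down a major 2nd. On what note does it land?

A diminished third down from C is A# (letter A, 2 semitones down).
A major second down from A# is G# (letter G, 2 semitones down).

G#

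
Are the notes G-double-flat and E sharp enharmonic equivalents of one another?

Yes

Gbb is pitch class 5; E# is pitch class 5.
All spellings map to pitch class 5, so they are enharmonically equivalent.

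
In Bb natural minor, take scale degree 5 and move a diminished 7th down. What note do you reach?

Scale degree 5 of Bb natural minor is F.
A diminished seventh (9 semitones) below F lands on the letter G, giving G#.

G#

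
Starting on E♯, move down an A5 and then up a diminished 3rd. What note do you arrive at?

Cb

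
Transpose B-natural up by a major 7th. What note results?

B up a major seventh is A#, so the target letter is A.
From B, a major seventh is 11 semitones up: A#.

A#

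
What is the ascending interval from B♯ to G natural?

diminished sixth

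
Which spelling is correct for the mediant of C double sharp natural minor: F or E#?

E#

Each scale degree takes a distinct letter name. Degree 3 of a scale on C must use the letter E.
E# and F are enharmonically the same pitch, but only E# uses the letter E, so it is the correct spelling here.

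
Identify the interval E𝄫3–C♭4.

major sixth

Counting letters E–F–G–A–B–C gives a sixth.
Ebb→Cb = 9 semitones, exactly the major sixth.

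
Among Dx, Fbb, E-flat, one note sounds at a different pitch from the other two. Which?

D##

In 12-tone equal temperament, enharmonic equivalents share a pitch class. D## is pitch class 4; Fbb is pitch class 3; Eb is pitch class 3.
Fbb and Eb share pitch class 3, while D## is pitch class 4.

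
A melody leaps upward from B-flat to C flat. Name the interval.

Counting letters B–C gives a second.
Bb→Cb = 1 semitone, 1 narrower than the major second (2), so minor.

minor second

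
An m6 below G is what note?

B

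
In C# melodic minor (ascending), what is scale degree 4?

F#

The C# melodic minor (ascending) scale runs C# D# E F# G# A# B#.
Degree 4 is F#.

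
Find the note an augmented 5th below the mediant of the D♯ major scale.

The mediant of D# major is F##.
An augmented fifth (8 semitones) below F## lands on the letter B, giving B.

B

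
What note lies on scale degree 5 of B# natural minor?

The B# natural minor scale runs B# C## D# E# F## G# A#.
Degree 5 is F##.

F##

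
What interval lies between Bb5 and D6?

The letter names run B→D, a span of 2 letter steps, so the interval is some kind of third.
Bb to D is 4 semitones. A major third is 4, so 4 makes it major.

major third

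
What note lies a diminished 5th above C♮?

Gb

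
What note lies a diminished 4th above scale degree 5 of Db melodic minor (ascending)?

Dbb

Scale degree 5 of Db melodic minor (ascending) is Ab.
A diminished fourth (4 semitones) above Ab lands on the letter D, giving Dbb.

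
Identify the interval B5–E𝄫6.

The letter names run B→E, a span of 3 letter steps, so the interval is some kind of fourth.
B to Ebb is 3 semitones. A perfect fourth is 5, so 3 makes it doubly diminished.

doubly diminished fourth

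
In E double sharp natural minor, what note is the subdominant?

A##

Degree 4 takes the letter 3 steps above E, which is A.
In natural minor, degree 4 sits 5 semitones above the tonic. E## + 5 semitones is pitch class 11, spelled on A as A##.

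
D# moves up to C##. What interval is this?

Counting letters D–E–F–G–A–B–C gives a seventh.
D#→C## = 11 semitones, exactly the major seventh.

major seventh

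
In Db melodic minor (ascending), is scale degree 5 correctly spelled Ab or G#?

Each scale degree takes a distinct letter name. Degree 5 of a scale on D must use the letter A.
Ab and G# are enharmonically the same pitch, but only Ab uses the letter A, so it is the correct spelling here.

Ab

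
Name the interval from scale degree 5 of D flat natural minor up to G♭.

Scale degree 5 of Db natural minor is Ab.
Ab up to Gb: letters A→G make it a seventh; 10 semitones makes it minor.

minor seventh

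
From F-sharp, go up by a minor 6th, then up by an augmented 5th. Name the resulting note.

A minor sixth up from F# is D (letter D, 8 semitones up).
An augmented fifth up from D is A# (letter A, 8 semitones up).

A#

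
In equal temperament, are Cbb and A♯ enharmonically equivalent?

Cbb is pitch class 10; A# is pitch class 10.
All spellings map to pitch class 10, so they are enharmonically equivalent.

Yes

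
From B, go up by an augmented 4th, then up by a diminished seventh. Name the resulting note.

An augmented fourth up from B is E# (letter E, 6 semitones up).
A diminished seventh up from E# is D (letter D, 9 semitones up).

D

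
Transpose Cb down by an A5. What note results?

Fbb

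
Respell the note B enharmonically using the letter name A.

Plain A sits 2 semitones below B, so on the letter A the same pitch needs a double sharp: A##.

A##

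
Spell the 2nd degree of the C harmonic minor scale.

Degree 2 takes the letter 1 step above C, which is D.
In harmonic minor, degree 2 sits 2 semitones above the tonic. C + 2 semitones is pitch class 2, spelled on D as D.

D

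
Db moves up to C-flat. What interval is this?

minor seventh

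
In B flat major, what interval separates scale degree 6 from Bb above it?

minor third

Scale degree 6 of Bb major is G.
G up to Bb: letters G→B make it a third; 3 semitones makes it minor.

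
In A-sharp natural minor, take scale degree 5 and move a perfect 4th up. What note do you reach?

Scale degree 5 of A# natural minor is E#.
A perfect fourth (5 semitones) above E# lands on the letter A, giving A#.

A#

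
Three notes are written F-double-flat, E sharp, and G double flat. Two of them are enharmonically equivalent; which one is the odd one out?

Fbb

In 12-tone equal temperament, enharmonic equivalents share a pitch class. Fbb is pitch class 3; E# is pitch class 5; Gbb is pitch class 5.
E# and Gbb share pitch class 5, while Fbb is pitch class 3.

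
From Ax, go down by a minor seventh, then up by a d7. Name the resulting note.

A minor seventh down from A## is B## (letter B, 10 semitones down).
A diminished seventh up from B## is A# (letter A, 9 semitones up).

A#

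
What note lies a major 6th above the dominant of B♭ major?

D

The dominant of Bb major is F.
A major sixth (9 semitones) above F lands on the letter D, giving D.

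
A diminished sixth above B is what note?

A sixth above B lands on the letter G.
A diminished sixth spans 7 semitones, so B moves to pitch class 6. On the letter G that is Gb.

Gb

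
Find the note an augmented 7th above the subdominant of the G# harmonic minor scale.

The subdominant of G# harmonic minor is C#.
An augmented seventh (12 semitones) above C# lands on the letter B, giving B##.

B##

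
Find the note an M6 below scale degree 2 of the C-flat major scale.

Scale degree 2 of Cb major is Db.
A major sixth (9 semitones) below Db lands on the letter F, giving Fb.

Fb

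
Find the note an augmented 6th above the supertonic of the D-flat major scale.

The supertonic of Db major is Eb.
An augmented sixth (10 semitones) above Eb lands on the letter C, giving C#.

C#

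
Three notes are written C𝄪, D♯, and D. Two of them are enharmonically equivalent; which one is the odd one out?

In 12-tone equal temperament, enharmonic equivalents share a pitch class. C## is pitch class 2; D# is pitch class 3; D is pitch class 2.
C## and D share pitch class 2, while D# is pitch class 3.

D#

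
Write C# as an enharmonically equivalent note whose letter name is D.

Db

C# is pitch class 1. The letter D alone is pitch class 2.
To reach pitch class 1 from D requires an offset of -1 semitone, i.e. flat: Db.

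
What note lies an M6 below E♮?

A sixth below E lands on the letter G.
A major sixth spans 9 semitones, so E moves to pitch class 7. On the letter G that is G.

G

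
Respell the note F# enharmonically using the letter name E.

E##

F# is pitch class 6. The letter E alone is pitch class 4.
To reach pitch class 6 from E requires an offset of +2 semitones, i.e. double sharp: E##.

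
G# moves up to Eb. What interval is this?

Counting letters G–A–B–C–D–E gives a sixth.
G#→Eb = 7 semitones, 2 narrower than the major sixth (9), so diminished.

diminished sixth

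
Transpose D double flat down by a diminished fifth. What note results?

D down a perfect fifth is G, so the target letter is G.
From Dbb, a diminished fifth is 6 semitones down: Gb.

Gb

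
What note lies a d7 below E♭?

A seventh below E lands on the letter F.
A diminished seventh spans 9 semitones, so Eb moves to pitch class 6. On the letter F that is F#.

F#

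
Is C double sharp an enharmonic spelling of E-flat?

C## is pitch class 2; Eb is pitch class 3.
The pitch classes differ (2 vs. 3), so they are not enharmonic equivalents.

No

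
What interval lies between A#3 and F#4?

minor sixth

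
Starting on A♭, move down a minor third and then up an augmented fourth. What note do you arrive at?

A minor third down from Ab is F (letter F, 3 semitones down).
An augmented fourth up from F is B (letter B, 6 semitones up).

B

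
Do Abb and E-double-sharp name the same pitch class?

No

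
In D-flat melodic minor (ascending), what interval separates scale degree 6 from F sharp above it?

augmented fifth

Scale degree 6 of Db melodic minor (ascending) is Bb.
Bb up to F#: letters B→F make it a fifth; 8 semitones makes it augmented.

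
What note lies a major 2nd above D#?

A second above D lands on the letter E.
A major second spans 2 semitones, so D# moves to pitch class 5. On the letter E that is E#.

E#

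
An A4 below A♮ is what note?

Eb

A down a perfect fourth is E, so the target letter is E.
From A, an augmented fourth is 6 semitones down: Eb.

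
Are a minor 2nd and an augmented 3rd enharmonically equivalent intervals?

No

A minor second spans 1 semitone; an augmented third spans 5.
The spans differ, so they are not enharmonic equivalents.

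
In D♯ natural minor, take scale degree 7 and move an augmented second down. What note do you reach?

Bb

Scale degree 7 of D# natural minor is C#.
An augmented second (3 semitones) below C# lands on the letter B, giving Bb.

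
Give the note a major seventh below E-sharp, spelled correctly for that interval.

F#

A seventh below E lands on the letter F.
A major seventh spans 11 semitones, so E# moves to pitch class 6. On the letter F that is F#.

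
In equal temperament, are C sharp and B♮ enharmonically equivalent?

No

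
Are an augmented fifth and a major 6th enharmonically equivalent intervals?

No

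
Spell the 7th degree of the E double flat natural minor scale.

Degree 7 takes the letter 6 steps above E, which is D.
In natural minor, degree 7 sits 10 semitones above the tonic. Ebb + 10 semitones is pitch class 0, spelled on D as Dbb.

Dbb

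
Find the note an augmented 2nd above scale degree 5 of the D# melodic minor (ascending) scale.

Scale degree 5 of D# melodic minor (ascending) is A#.
An augmented second (3 semitones) above A# lands on the letter B, giving B##.

B##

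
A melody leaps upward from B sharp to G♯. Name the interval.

minor sixth

The letter names run B→G, a span of 5 letter steps, so the interval is some kind of sixth.
B# to G# is 8 semitones. A major sixth is 9, so 8 makes it minor.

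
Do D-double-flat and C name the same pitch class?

Dbb = pitch class 0 and C = pitch class 0 — the same pitch class, so they are enharmonic equivalents.

Yes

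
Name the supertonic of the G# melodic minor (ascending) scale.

The G# melodic minor (ascending) scale runs G# A# B C# D# E# F##.
Degree 2 is A#.

A#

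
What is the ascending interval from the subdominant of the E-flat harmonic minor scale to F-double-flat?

The subdominant of Eb harmonic minor is Ab.
Ab up to Fbb: letters A→F make it a sixth; 7 semitones makes it diminished.

diminished sixth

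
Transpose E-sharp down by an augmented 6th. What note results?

A sixth below E lands on the letter G.
An augmented sixth spans 10 semitones, so E# moves to pitch class 7. On the letter G that is G.

G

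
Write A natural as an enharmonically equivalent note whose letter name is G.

G##

Plain G sits 2 semitones below A, so on the letter G the same pitch needs a double sharp: G##.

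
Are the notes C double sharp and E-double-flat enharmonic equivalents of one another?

Yes

C## is pitch class 2; Ebb is pitch class 2.
All spellings map to pitch class 2, so they are enharmonically equivalent.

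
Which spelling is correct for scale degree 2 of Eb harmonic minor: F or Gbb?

F

Each scale degree takes a distinct letter name. Degree 2 of a scale on E must use the letter F.
F and Gbb are enharmonically the same pitch, but only F uses the letter F, so it is the correct spelling here.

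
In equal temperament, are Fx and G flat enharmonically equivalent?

Two spellings are enharmonically equivalent only if they share a pitch class.
Here F## → 7, Gb → 6; 6 ≠ 7, so they are not.

No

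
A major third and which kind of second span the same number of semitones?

doubly augmented

A major third spans 4 semitones.
A second spanning 4 semitones is doubly augmented (the major second is 2).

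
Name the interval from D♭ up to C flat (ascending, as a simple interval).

minor seventh

The letter names run D→C, a span of 6 letter steps, so the interval is some kind of seventh.
Db to Cb is 10 semitones. A major seventh is 11, so 10 makes it minor.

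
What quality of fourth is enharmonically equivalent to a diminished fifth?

A diminished fifth spans 6 semitones.
A fourth spanning 6 semitones is augmented (the perfect fourth is 5).

augmented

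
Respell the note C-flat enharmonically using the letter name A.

A##

Cb is pitch class 11. The letter A alone is pitch class 9.
To reach pitch class 11 from A requires an offset of +2 semitones, i.e. double sharp: A##.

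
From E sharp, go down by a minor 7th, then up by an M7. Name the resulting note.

A minor seventh down from E# is F## (letter F, 10 semitones down).
A major seventh up from F## is E## (letter E, 11 semitones up).

E##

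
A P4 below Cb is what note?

Gb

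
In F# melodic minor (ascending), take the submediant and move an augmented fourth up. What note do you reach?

G##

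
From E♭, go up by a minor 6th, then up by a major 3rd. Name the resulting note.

Eb

A minor sixth up from Eb is Cb (letter C, 8 semitones up).
A major third up from Cb is Eb (letter E, 4 semitones up).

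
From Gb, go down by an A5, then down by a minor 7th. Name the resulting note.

Dbb

An augmented fifth down from Gb is Cbb (letter C, 8 semitones down).
A minor seventh down from Cbb is Dbb (letter D, 10 semitones down).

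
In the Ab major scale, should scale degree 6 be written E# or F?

F

Each scale degree takes a distinct letter name. Degree 6 of a scale on A must use the letter F.
F and E# are enharmonically the same pitch, but only F uses the letter F, so it is the correct spelling here.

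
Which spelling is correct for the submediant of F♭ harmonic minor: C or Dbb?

Dbb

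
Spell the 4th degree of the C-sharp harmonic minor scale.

The C# harmonic minor scale runs C# D# E F# G# A B#.
Degree 4 is F#.

F#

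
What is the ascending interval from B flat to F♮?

The letter names run B→F, a span of 4 letter steps, so the interval is some kind of fifth.
Bb to F is 7 semitones. A perfect fifth is 7, so 7 makes it perfect.

perfect fifth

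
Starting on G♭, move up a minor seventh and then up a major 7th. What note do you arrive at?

A minor seventh up from Gb is Fb (letter F, 10 semitones up).
A major seventh up from Fb is Eb (letter E, 11 semitones up).

Eb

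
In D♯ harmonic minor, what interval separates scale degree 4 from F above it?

Scale degree 4 of D# harmonic minor is G#.
G# up to F: letters G→F make it a seventh; 9 semitones makes it diminished.

diminished seventh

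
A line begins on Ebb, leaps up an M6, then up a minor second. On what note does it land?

A major sixth up from Ebb is Cb (letter C, 9 semitones up).
A minor second up from Cb is Dbb (letter D, 1 semitone up).

Dbb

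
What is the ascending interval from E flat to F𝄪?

doubly augmented second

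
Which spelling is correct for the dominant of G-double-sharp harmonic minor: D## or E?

D##

Each scale degree takes a distinct letter name. Degree 5 of a scale on G must use the letter D.
D## and E are enharmonically the same pitch, but only D## uses the letter D, so it is the correct spelling here.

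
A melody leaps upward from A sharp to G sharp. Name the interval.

minor seventh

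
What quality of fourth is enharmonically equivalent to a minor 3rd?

A minor third spans 3 semitones.
A fourth spanning 3 semitones is doubly diminished (the perfect fourth is 5).

doubly diminished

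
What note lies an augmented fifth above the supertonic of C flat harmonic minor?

The supertonic of Cb harmonic minor is Db.
An augmented fifth (8 semitones) above Db lands on the letter A, giving A.

A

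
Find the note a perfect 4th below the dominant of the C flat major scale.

The dominant of Cb major is Gb.
A perfect fourth (5 semitones) below Gb lands on the letter D, giving Db.

Db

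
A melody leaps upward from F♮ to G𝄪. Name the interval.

Counting letters F–G gives a second.
F→G## = 4 semitones, 2 wider than the major second (2), so doubly augmented.

doubly augmented second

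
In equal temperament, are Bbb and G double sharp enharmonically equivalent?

Yes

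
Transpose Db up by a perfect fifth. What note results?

D up a perfect fifth is A, so the target letter is A.
From Db, a perfect fifth is 7 semitones up: Ab.

Ab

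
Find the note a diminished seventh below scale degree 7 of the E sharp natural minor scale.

Scale degree 7 of E# natural minor is D#.
A diminished seventh (9 semitones) below D# lands on the letter E, giving E##.

E##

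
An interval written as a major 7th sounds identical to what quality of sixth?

A major seventh spans 11 semitones.
A sixth spanning 11 semitones is doubly augmented (the major sixth is 9).

doubly augmented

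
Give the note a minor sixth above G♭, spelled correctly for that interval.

A sixth above G lands on the letter E.
A minor sixth spans 8 semitones, so Gb moves to pitch class 2. On the letter E that is Ebb.

Ebb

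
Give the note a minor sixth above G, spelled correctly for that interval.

Eb

G up a major sixth is E, so the target letter is E.
From G, a minor sixth is 8 semitones up: Eb.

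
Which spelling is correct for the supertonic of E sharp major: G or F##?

Each scale degree takes a distinct letter name. Degree 2 of a scale on E must use the letter F.
F## and G are enharmonically the same pitch, but only F## uses the letter F, so it is the correct spelling here.

F##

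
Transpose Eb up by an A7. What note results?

A seventh above E lands on the letter D.
An augmented seventh spans 12 semitones, so Eb moves to pitch class 3. On the letter D that is D#.

D#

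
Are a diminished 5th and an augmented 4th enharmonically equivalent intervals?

Yes

A diminished fifth spans 6 semitones; an augmented fourth spans 6.
They are enharmonically equivalent.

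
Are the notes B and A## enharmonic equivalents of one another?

Yes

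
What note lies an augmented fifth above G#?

G up a perfect fifth is D, so the target letter is D.
From G#, an augmented fifth is 8 semitones up: D##.

D##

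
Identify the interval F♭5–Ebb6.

Counting letters F–G–A–B–C–D–E gives a seventh.
Fb→Ebb = 10 semitones, 1 narrower than the major seventh (11), so minor.

minor seventh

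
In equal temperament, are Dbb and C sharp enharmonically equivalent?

Dbb is pitch class 0; C# is pitch class 1.
The pitch classes differ (0 vs. 1), so they are not enharmonic equivalents.

No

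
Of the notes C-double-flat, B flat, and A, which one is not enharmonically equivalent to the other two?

A

In 12-tone equal temperament, enharmonic equivalents share a pitch class. Cbb is pitch class 10; Bb is pitch class 10; A is pitch class 9.
Cbb and Bb share pitch class 10, while A is pitch class 9.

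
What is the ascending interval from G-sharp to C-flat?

Counting letters G–A–B–C gives a fourth.
G#→Cb = 3 semitones, 2 narrower than the perfect fourth (5), so doubly diminished.

doubly diminished fourth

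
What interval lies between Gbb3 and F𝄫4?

Counting letters G–A–B–C–D–E–F gives a seventh.
Gbb→Fbb = 10 semitones, 1 narrower than the major seventh (11), so minor.

minor seventh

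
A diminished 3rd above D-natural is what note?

Fb

D up a major third is F#, so the target letter is F.
From D, a diminished third is 2 semitones up: Fb.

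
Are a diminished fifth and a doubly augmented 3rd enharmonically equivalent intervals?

Yes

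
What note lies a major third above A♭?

A up a major third is C#, so the target letter is C.
From Ab, a major third is 4 semitones up: C.

C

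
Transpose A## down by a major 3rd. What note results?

A third below A lands on the letter F.
A major third spans 4 semitones, so A## moves to pitch class 7. On the letter F that is F##.

F##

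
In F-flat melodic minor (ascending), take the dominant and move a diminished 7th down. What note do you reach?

The dominant of Fb melodic minor (ascending) is Cb.
A diminished seventh (9 semitones) below Cb lands on the letter D, giving D.

D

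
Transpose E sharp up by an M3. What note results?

A third above E lands on the letter G.
A major third spans 4 semitones, so E# moves to pitch class 9. On the letter G that is G##.

G##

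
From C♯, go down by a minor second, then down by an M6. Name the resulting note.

D#

A minor second down from C# is B# (letter B, 1 semitone down).
A major sixth down from B# is D# (letter D, 9 semitones down).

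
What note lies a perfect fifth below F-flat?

Bbb

F down a perfect fifth is Bb, so the target letter is B.
From Fb, a perfect fifth is 7 semitones down: Bbb.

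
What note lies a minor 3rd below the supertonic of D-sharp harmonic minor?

The supertonic of D# harmonic minor is E#.
A minor third (3 semitones) below E# lands on the letter C, giving C##.

C##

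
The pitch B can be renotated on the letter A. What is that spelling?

B is pitch class 11. The letter A alone is pitch class 9.
To reach pitch class 11 from A requires an offset of +2 semitones, i.e. double sharp: A##.

A##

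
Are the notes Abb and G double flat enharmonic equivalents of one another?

Abb is pitch class 7; Gbb is pitch class 5.
The pitch classes differ (7 vs. 5), so they are not enharmonic equivalents.

No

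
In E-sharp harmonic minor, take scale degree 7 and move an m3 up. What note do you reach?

F##

Scale degree 7 of E# harmonic minor is D##.
A minor third (3 semitones) above D## lands on the letter F, giving F##.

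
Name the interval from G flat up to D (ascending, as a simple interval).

Counting letters G–A–B–C–D gives a fifth.
Gb→D = 8 semitones, 1 wider than the perfect fifth (7), so augmented.

augmented fifth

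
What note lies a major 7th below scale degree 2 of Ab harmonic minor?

Cb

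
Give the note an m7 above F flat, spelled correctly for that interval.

Ebb

A seventh above F lands on the letter E.
A minor seventh spans 10 semitones, so Fb moves to pitch class 2. On the letter E that is Ebb.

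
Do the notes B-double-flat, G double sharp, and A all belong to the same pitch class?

Bbb is pitch class 9; G## is pitch class 9; A is pitch class 9.
All spellings map to pitch class 9, so they are enharmonically equivalent.

Yes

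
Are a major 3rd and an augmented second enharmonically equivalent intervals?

A major third spans 4 semitones; an augmented second spans 3.
The spans differ, so they are not enharmonic equivalents.

No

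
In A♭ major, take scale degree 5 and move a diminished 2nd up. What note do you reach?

Fbb

Scale degree 5 of Ab major is Eb.
A diminished second (0 semitones) above Eb lands on the letter F, giving Fbb.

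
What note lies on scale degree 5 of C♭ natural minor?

Degree 5 takes the letter 4 steps above C, which is G.
In natural minor, degree 5 sits 7 semitones above the tonic. Cb + 7 semitones is pitch class 6, spelled on G as Gb.

Gb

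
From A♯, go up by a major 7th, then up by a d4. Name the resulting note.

C#

A major seventh up from A# is G## (letter G, 11 semitones up).
A diminished fourth up from G## is C# (letter C, 4 semitones up).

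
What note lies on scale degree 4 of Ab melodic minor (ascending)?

Db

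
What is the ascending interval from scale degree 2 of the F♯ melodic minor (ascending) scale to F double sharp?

major seventh

Scale degree 2 of F# melodic minor (ascending) is G#.
G# up to F##: letters G→F make it a seventh; 11 semitones makes it major.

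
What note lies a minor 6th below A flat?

C

A down a major sixth is C, so the target letter is C.
From Ab, a minor sixth is 8 semitones down: C.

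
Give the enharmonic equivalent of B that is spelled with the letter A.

Plain A sits 2 semitones below B, so on the letter A the same pitch needs a double sharp: A##.

A##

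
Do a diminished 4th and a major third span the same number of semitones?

A diminished fourth spans 4 semitones; a major third spans 4.
They are enharmonically equivalent.

Yes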